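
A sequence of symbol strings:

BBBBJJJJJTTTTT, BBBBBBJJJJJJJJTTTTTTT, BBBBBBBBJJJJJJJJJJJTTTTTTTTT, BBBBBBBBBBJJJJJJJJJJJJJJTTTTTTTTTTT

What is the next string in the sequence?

BBBBBBBBBBBBJJJJJJJJJJJJJJJJJTTTTTTTTTTTTT

The n-th term is 2n B's then 3n-1 J's then 2n+1 T's, where the shown terms are n = 2, 3, 4, 5.
Setting n = 6 gives 12, 17, 13 characters in each block.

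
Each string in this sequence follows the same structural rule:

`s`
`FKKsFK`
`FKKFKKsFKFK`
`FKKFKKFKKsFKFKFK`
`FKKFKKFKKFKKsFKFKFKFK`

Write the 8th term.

FKKFKKFKKFKKFKKFKKFKKsFKFKFKFKFKFKFK

s(k+1) = FKK·s(k)·FK, so each term gains FKK as a prefix and FK as a suffix.
From FKKFKKFKKFKKsFKFKFKFK, 3 further steps: FKKFKKFKKFKKsFKFKFKFK → FKKFKKFKKFKKFKKsFKFKFKFKFK → FKKFKKFKKFKKFKKFKKsFKFKFKFKFKFK → (answer).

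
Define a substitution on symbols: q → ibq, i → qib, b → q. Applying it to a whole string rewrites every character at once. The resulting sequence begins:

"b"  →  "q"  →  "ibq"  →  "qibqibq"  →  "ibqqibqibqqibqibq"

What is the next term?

qibqibqibqqibqibqqibqibqibqqibqibqqibqibq

Replace each of the 17 characters of ibqqibqibqqibqibq in place — qib q ibq ibq qib q ibq qib q ibq ibq qib q ibq qib q ibq — and concatenate.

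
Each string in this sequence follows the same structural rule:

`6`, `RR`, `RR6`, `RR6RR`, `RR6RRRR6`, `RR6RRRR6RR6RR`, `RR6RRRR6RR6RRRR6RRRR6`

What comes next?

This is a Fibonacci-style word recurrence s(k) = s(k−1)·s(k−2): e.g. RR·6 = RR6.
Continuing: RR6RRRR6RR6RRRR6RRRR6 · RR6RRRR6RR6RR gives term 8.

RR6RRRR6RR6RRRR6RRRR6RR6RRRR6RR6RR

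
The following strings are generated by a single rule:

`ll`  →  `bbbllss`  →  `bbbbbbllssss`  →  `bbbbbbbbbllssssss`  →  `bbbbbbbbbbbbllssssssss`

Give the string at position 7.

bbbbbbbbbbbbbbbbbbllssssssssssss

s(k+1) = bbb·s(k)·ss, so each term gains bbb as a prefix and ss as a suffix.
From bbbbbbbbbbbbllssssssss, 2 further steps: bbbbbbbbbbbbllssssssss → bbbbbbbbbbbbbbbllssssssssss → (answer).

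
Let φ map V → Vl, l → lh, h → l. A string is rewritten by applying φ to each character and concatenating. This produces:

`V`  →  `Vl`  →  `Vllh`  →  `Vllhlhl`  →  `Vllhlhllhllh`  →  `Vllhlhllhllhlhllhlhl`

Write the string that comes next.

Vllhlhllhllhlhllhlhllhllhlhllhllh

φ(Vllhlhllhllhlhllhlhl) expands symbol-by-symbol to Vl lh lh l lh l lh lh l lh lh l lh l lh lh l lh l lh; joining the 20 pieces gives the next term.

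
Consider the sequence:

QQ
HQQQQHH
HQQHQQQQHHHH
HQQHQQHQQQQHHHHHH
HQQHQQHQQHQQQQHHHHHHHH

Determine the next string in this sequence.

s(k+1) = HQQ·s(k)·HH, so each term gains HQQ as a prefix and HH as a suffix.
Applying this once more to HQQHQQHQQHQQQQHHHHHHHH:

HQQHQQHQQHQQHQQQQHHHHHHHHHH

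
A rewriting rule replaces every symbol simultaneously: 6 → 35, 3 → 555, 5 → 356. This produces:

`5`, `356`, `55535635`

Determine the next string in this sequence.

Apply φ to 55535635 symbol by symbol: 5→356, 5→356, 5→356, 3→555, 5→356, 6→35, 3→555, 5→356; joined: 356 356 356 555 356 35 555 356.

35635635655535635555356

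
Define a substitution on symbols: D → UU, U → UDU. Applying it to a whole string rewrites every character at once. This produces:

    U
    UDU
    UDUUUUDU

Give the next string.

Apply φ to UDUUUUDU symbol by symbol: U→UDU, D→UU, U→UDU, U→UDU, U→UDU, U→UDU, D→UU, U→UDU; joined: UDU UU UDU UDU UDU UDU UU UDU.

UDUUUUDUUDUUDUUDUUUUDU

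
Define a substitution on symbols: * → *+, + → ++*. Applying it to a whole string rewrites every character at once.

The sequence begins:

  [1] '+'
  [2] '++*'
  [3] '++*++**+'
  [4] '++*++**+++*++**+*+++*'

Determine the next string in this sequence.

Rewriting the 21 symbols of ++*++**+++*++**+*+++* one by one yields ++* ++* *+ ++* ++* *+ *+ ++* ++* ++* *+ ++* ++* *+ *+ ++* *+ ++* ++* ++* *+; concatenated:

++*++**+++*++**+*+++*++*++**+++*++**+*+++**+++*++*++**+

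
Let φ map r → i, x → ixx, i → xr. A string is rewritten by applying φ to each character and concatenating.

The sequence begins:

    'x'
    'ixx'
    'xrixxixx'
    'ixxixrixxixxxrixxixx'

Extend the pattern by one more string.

Rewriting the 20 symbols of ixxixrixxixxxrixxixx one by one yields xr ixx ixx xr ixx i xr ixx ixx xr ixx ixx ixx i xr ixx ixx xr ixx ixx; concatenated:

xrixxixxxrixxixrixxixxxrixxixxixxixrixxixxxrixxixx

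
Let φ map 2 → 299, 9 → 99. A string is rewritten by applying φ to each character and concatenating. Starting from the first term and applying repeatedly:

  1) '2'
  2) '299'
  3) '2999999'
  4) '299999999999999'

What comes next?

2999999999999999999999999999999

φ(299999999999999) expands symbol-by-symbol to 299 99 99 99 99 99 99 99 99 99 99 99 99 99 99; joining the 15 pieces gives the next term.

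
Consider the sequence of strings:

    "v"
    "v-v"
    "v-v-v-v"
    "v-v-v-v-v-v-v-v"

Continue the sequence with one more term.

s(k+1) = s(k)·-·s(k) — each term doubles the last with '-' between the halves.
One more doubling of v-v-v-v-v-v-v-v gives the answer.

v-v-v-v-v-v-v-v-v-v-v-v-v-v-v-v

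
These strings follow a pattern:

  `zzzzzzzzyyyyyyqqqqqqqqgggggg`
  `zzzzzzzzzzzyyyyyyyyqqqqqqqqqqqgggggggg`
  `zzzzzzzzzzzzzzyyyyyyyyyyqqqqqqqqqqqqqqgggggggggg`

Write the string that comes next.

zzzzzzzzzzzzzzzzzyyyyyyyyyyyyqqqqqqqqqqqqqqqqqgggggggggggg

Each string has the form z^{3n-1} y^{2n} q^{3n-1} g^{2n}, where the shown terms are n = 3, 4, 5.
At n = 6 the blocks have lengths 17, 12, 17, 12.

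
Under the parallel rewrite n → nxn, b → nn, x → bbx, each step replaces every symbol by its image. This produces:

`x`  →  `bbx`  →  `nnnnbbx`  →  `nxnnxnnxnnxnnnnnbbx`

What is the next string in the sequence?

Applying the rule to each of the 19 symbols of nxnnxnnxnnxnnnnnbbx gives the pieces nxn bbx nxn nxn bbx nxn nxn bbx nxn nxn bbx nxn nxn nxn nxn nxn nn nn bbx, which concatenate to the answer.

nxnbbxnxnnxnbbxnxnnxnbbxnxnnxnbbxnxnnxnnxnnxnnxnnnnnbbx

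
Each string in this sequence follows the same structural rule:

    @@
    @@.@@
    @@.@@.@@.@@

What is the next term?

@@.@@.@@.@@.@@.@@.@@.@@

Every step duplicates the string with '.' between the halves.
One more doubling of @@.@@.@@.@@ gives the answer.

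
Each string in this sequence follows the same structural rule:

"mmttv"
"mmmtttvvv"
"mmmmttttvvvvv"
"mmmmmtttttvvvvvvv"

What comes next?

The n-th term is n+1 m's then n+1 t's then 2n-1 v's (n = 1, 2, …).
At n = 5 the blocks have lengths 6, 6, 9.

mmmmmmttttttvvvvvvvvv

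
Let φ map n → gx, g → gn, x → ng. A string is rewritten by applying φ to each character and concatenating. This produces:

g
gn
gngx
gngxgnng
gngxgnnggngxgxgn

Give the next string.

Replace each of the 16 characters of gngxgnnggngxgxgn in place — gn gx gn ng gn gx gx gn gn gx gn ng gn ng gn gx — and concatenate.

gngxgnnggngxgxgngngxgnnggnnggngx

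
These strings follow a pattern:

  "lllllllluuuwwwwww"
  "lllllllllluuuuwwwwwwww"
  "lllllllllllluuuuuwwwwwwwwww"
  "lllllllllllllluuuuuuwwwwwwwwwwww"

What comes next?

lllllllllllllllluuuuuuuwwwwwwwwwwwwww

Reading off run lengths: l runs 8, 10, 12, 14; u runs 3, 4, 5, 6; w runs 6, 8, 10, 12 — each is linear in n, where the shown terms are n = 3, 4, 5, 6.
For the next term, n = 7, so the run lengths are 16, 7, 14.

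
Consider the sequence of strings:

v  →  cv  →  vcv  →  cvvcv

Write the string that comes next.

vcvcvvcv

This is a Fibonacci-style word recurrence s(k) = s(k−2)·s(k−1): e.g. v·cv = vcv.
The next term joins vcv and cvvcv.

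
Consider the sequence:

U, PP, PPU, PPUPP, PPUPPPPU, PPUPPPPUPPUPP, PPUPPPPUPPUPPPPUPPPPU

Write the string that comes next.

PPUPPPPUPPUPPPPUPPPPUPPUPPPPUPPUPP

From term 3 onward, concatenate the last term with the second-to-last: PP·U = PPU, PPU·PP = PPUPP, …
Continuing: PPUPPPPUPPUPPPPUPPPPU · PPUPPPPUPPUPP gives term 8.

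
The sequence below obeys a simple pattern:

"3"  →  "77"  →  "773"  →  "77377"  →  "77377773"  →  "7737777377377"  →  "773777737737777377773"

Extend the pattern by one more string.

7737777377377773777737737777377377

This is a Fibonacci-style word recurrence s(k) = s(k−1)·s(k−2): e.g. 77·3 = 773.
The next term joins 773777737737777377773 and 7737777377377.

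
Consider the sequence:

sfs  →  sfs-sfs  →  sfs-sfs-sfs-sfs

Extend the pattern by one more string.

sfs-sfs-sfs-sfs-sfs-sfs-sfs-sfs

Every step duplicates the string with '-' between the halves.
So the next term is two copies of sfs-sfs-sfs-sfs with '-' between the halves.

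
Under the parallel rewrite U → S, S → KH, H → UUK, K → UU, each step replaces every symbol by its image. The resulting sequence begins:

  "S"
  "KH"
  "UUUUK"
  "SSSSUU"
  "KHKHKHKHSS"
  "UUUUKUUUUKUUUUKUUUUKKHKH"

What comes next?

Applying the rule to each of the 24 symbols of UUUUKUUUUKUUUUKUUUUKKHKH gives the pieces S S S S UU S S S S UU S S S S UU S S S S UU UU UUK UU UUK, which concatenate to the answer.

SSSSUUSSSSUUSSSSUUSSSSUUUUUUKUUUUK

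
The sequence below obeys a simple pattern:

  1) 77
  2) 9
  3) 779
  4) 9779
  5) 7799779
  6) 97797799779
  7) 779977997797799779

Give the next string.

97797799779779977997797799779

From term 3 onward, concatenate the second-to-last term with the last: 77·9 = 779, 9·779 = 9779, …
The next term joins 97797799779 and 779977997797799779.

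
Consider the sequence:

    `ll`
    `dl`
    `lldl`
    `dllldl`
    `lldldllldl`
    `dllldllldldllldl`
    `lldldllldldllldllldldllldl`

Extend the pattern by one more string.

Each term (from the third on) is the two preceding terms concatenated in order: term 3 = ll·dl = lldl.
Continuing: dllldllldldllldl · lldldllldldllldllldldllldl gives term 8.

dllldllldldllldllldldllldldllldllldldllldl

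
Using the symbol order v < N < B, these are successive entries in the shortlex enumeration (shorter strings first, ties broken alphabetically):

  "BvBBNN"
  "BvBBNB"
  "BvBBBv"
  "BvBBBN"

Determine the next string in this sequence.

BvBBBB

Treat BvBBBN as a base-3 numeral over the given alphabet and add one, carrying through any trailing B's.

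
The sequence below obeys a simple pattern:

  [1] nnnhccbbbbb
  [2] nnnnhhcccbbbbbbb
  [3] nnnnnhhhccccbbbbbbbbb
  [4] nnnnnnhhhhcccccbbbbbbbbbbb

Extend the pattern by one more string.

nnnnnnnhhhhhccccccbbbbbbbbbbbbb

The n-th term is n+1 n's then n-1 h's then n c's then 2n+1 b's, where the shown terms are n = 2, 3, 4, 5.
At n = 6 the blocks have lengths 7, 5, 6, 13.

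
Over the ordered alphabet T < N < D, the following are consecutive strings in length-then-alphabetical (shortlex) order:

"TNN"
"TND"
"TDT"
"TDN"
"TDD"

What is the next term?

NTT

Find the rightmost character of TDD below D, bump it to the next letter, and reset everything to its right to T.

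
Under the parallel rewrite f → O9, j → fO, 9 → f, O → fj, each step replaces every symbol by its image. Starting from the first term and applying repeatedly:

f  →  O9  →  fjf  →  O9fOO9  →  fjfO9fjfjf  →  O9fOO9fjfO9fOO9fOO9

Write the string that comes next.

φ(O9fOO9fjfO9fOO9fOO9) expands symbol-by-symbol to fj f O9 fj fj f O9 fO O9 fj f O9 fj fj f O9 fj fj f; joining the 19 pieces gives the next term.

fjfO9fjfjfO9fOO9fjfO9fjfjfO9fjfjf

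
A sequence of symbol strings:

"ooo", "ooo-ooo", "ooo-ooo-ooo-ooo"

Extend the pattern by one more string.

ooo-ooo-ooo-ooo-ooo-ooo-ooo-ooo

s(k+1) = s(k)·-·s(k) — each term doubles the last with '-' between the halves.
One more doubling of ooo-ooo-ooo-ooo gives the answer.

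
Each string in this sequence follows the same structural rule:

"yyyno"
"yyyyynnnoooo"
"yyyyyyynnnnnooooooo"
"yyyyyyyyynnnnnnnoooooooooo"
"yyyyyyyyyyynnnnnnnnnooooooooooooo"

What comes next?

Term n consists of 2n+1 y's, followed by 2n-1 n's, followed by 3n-2 o's (n = 1, 2, …).
At n = 6 the blocks have lengths 13, 11, 16.

yyyyyyyyyyyyynnnnnnnnnnnoooooooooooooooo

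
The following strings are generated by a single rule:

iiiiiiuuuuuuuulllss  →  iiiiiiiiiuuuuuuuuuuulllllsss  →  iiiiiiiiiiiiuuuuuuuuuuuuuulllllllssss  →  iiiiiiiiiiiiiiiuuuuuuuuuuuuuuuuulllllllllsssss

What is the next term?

Reading off run lengths: i runs 6, 9, 12, 15; u runs 8, 11, 14, 17; l runs 3, 5, 7, 9; s runs 2, 3, 4, 5 — each is linear in n, where the shown terms are n = 2, 3, 4, 5.
At n = 6 the blocks have lengths 18, 20, 11, 6.

iiiiiiiiiiiiiiiiiiuuuuuuuuuuuuuuuuuuuulllllllllllssssss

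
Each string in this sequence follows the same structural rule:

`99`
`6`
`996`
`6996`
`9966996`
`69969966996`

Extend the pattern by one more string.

996699669969966996

Each term (from the third on) is the two preceding terms concatenated in order: term 3 = 99·6 = 996.
Continuing: 9966996 · 69969966996 gives term 7.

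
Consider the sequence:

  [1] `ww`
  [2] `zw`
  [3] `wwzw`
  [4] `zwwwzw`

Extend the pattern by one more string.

wwzwzwwwzw

From term 3 onward, concatenate the second-to-last term with the last: ww·zw = wwzw, zw·wwzw = zwwwzw, …
So term 5 is wwzw·zwwwzw.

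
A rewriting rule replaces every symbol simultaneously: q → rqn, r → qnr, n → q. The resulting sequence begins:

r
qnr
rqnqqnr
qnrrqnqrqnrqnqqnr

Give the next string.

rqnqqnrqnrrqnqrqnqnrrqnqqnrrqnqrqnrqnqqnr

Applying the rule to each of the 17 symbols of qnrrqnqrqnrqnqqnr gives the pieces rqn q qnr qnr rqn q rqn qnr rqn q qnr rqn q rqn rqn q qnr, which concatenate to the answer.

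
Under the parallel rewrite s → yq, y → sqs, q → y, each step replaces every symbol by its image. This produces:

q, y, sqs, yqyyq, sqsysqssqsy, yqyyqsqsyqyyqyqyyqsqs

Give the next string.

φ(yqyyqsqsyqyyqyqyyqsqs) expands symbol-by-symbol to sqs y sqs sqs y yq y yq sqs y sqs sqs y sqs y sqs sqs y yq y yq; joining the 21 pieces gives the next term.

sqsysqssqsyyqyyqsqsysqssqsysqsysqssqsyyqyyq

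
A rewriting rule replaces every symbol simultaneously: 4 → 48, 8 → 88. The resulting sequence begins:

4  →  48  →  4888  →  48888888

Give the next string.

4888888888888888

Apply φ to 48888888 symbol by symbol: 4→48, 8→88, 8→88, 8→88, 8→88, 8→88, 8→88, 8→88; joined: 48 88 88 88 88 88 88 88.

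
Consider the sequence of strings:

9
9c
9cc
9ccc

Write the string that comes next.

9cccc

Each term is the previous one with c appended.
One more step from 9ccc gives the answer.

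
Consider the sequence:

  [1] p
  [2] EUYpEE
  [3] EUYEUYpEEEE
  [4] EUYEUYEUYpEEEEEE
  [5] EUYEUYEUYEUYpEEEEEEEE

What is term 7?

EUYEUYEUYEUYEUYEUYpEEEEEEEEEEEE

s(k+1) = EUY·s(k)·EE, so each term gains EUY as a prefix and EE as a suffix.
From EUYEUYEUYEUYpEEEEEEEE, 2 further steps: EUYEUYEUYEUYpEEEEEEEE → EUYEUYEUYEUYEUYpEEEEEEEEEE → (answer).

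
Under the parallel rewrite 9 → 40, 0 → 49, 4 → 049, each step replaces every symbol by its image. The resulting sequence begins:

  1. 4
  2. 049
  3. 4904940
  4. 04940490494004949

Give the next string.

49049400494904940490494004949490494004940

φ(04940490494004949) expands symbol-by-symbol to 49 049 40 049 49 049 40 49 049 40 049 49 49 049 40 049 40; joining the 17 pieces gives the next term.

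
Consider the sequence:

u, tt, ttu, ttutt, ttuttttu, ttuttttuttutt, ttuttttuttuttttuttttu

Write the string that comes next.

ttuttttuttuttttuttttuttuttttuttutt

Each term (from the third on) is the previous term followed by the one before it: term 3 = tt·u = ttu.
So term 8 is ttuttttuttuttttuttttu·ttuttttuttutt.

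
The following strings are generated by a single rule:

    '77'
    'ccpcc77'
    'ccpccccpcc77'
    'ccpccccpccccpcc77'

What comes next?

The strings grow by a fixed prefix ccpcc each time.
So the next term is ccpcc·ccpccccpccccpcc77.

ccpccccpccccpccccpcc77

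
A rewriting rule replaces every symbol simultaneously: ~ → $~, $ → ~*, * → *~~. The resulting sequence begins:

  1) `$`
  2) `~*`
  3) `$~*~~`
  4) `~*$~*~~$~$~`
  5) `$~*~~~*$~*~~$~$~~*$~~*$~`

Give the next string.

~*$~*~~$~$~$~*~~~*$~*~~$~$~~*$~~*$~$~*~~~*$~$~*~~~*$~

φ($~*~~~*$~*~~$~$~~*$~~*$~) expands symbol-by-symbol to ~* $~ *~~ $~ $~ $~ *~~ ~* $~ *~~ $~ $~ ~* $~ ~* $~ $~ *~~ ~* $~ $~ *~~ ~* $~; joining the 24 pieces gives the next term.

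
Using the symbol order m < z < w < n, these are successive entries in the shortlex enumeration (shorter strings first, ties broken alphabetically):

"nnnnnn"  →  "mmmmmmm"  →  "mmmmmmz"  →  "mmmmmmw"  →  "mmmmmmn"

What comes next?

Treat mmmmmmn as a base-4 numeral over the given alphabet and add one, carrying through any trailing n's.

mmmmmzm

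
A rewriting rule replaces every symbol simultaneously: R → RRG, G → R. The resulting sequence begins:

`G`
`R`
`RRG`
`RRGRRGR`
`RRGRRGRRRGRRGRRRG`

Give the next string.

Rewriting the 17 symbols of RRGRRGRRRGRRGRRRG one by one yields RRG RRG R RRG RRG R RRG RRG RRG R RRG RRG R RRG RRG RRG R; concatenated:

RRGRRGRRRGRRGRRRGRRGRRGRRRGRRGRRRGRRGRRGR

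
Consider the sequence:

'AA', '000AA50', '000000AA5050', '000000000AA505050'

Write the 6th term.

s(k+1) = 000·s(k)·50, so each term gains 000 as a prefix and 50 as a suffix.
From 000000000AA505050, 2 further steps: 000000000AA505050 → 000000000000AA50505050 → (answer).

000000000000000AA5050505050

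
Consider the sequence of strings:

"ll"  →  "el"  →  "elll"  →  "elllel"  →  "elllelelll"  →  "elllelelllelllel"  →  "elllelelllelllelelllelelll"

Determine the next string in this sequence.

elllelelllelllelelllelelllelllelelllelllel

This is a Fibonacci-style word recurrence s(k) = s(k−1)·s(k−2): e.g. el·ll = elll.
Continuing: elllelelllelllelelllelelll · elllelelllelllel gives term 8.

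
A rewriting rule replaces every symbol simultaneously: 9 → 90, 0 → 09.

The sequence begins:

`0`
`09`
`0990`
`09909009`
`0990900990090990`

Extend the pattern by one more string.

09909009900909909009099009909009

Replace each of the 16 characters of 0990900990090990 in place — 09 90 90 09 90 09 09 90 90 09 09 90 09 90 90 09 — and concatenate.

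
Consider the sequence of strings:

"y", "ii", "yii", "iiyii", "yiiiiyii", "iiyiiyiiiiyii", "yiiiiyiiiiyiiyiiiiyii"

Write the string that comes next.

This is a Fibonacci-style word recurrence s(k) = s(k−2)·s(k−1): e.g. y·ii = yii.
The next term joins iiyiiyiiiiyii and yiiiiyiiiiyiiyiiiiyii.

iiyiiyiiiiyiiyiiiiyiiiiyiiyiiiiyii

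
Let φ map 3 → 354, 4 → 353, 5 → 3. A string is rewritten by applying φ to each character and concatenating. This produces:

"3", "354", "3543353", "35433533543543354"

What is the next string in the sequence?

35433533543543354354335335433533543543353

Replace each of the 17 characters of 35433533543543354 in place — 354 3 353 354 354 3 354 354 3 353 354 3 353 354 354 3 353 — and concatenate.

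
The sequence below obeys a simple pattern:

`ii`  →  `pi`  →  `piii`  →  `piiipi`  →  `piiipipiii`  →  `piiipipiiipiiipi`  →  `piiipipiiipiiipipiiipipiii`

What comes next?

piiipipiiipiiipipiiipipiiipiiipipiiipiiipi

This is a Fibonacci-style word recurrence s(k) = s(k−1)·s(k−2): e.g. pi·ii = piii.
Continuing: piiipipiiipiiipipiiipipiii · piiipipiiipiiipi gives term 8.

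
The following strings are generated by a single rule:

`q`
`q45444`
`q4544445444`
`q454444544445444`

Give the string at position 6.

q4544445444454444544445444

Each term is the previous one with 45444 appended.
From q454444544445444, 2 further steps: q454444544445444 → q45444454444544445444 → (answer).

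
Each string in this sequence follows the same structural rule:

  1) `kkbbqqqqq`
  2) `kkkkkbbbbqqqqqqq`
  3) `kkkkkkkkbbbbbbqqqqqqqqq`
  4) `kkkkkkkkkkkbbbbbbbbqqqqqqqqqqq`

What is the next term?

kkkkkkkkkkkkkkbbbbbbbbbbqqqqqqqqqqqqq

Reading off run lengths: k runs 2, 5, 8, 11; b runs 2, 4, 6, 8; q runs 5, 7, 9, 11 — each is linear in n (n = 1, 2, …).
Setting n = 5 gives 14, 10, 13 characters in each block.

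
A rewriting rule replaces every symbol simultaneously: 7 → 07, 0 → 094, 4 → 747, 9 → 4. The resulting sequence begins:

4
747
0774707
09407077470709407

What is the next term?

Rewriting the 17 symbols of 09407077470709407 one by one yields 094 4 747 094 07 094 07 07 747 07 094 07 094 4 747 094 07; concatenated:

09447470940709407077470709407094474709407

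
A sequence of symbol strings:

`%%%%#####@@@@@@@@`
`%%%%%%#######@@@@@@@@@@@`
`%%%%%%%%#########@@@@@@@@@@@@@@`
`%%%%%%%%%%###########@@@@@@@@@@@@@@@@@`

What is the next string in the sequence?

The n-th term is 2n %'s then 2n+1 #'s then 3n+2 @'s, where the shown terms are n = 2, 3, 4, 5.
Setting n = 6 gives 12, 13, 20 characters in each block.

%%%%%%%%%%%%#############@@@@@@@@@@@@@@@@@@@@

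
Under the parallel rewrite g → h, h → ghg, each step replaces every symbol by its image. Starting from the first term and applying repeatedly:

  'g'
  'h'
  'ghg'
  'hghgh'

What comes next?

ghghghghghg

Rewriting each symbol of hghgh: h→ghg, g→h, h→ghg, g→h, h→ghg, which concatenates to ghg h ghg h ghg.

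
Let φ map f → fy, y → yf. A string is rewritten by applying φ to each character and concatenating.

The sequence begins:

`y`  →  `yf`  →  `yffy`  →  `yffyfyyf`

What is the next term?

Expanding yffyfyyf: y→yf, f→fy, f→fy, y→yf, f→fy, y→yf, y→yf, f→fy. Concatenated: yf fy fy yf fy yf yf fy.

yffyfyyffyyfyffy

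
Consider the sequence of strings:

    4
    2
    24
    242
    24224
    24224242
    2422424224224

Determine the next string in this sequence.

This is a Fibonacci-style word recurrence s(k) = s(k−1)·s(k−2): e.g. 2·4 = 24.
The next term joins 2422424224224 and 24224242.

242242422422424224242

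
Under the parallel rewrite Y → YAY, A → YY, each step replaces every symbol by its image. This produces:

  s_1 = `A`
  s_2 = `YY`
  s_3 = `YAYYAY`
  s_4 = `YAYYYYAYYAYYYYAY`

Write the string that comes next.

YAYYYYAYYAYYAYYAYYYYAYYAYYYYAYYAYYAYYAYYYYAY

Replace each of the 16 characters of YAYYYYAYYAYYYYAY in place — YAY YY YAY YAY YAY YAY YY YAY YAY YY YAY YAY YAY YAY YY YAY — and concatenate.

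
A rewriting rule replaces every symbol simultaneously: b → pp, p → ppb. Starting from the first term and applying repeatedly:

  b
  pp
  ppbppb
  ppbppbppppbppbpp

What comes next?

Applying the rule to each of the 16 symbols of ppbppbppppbppbpp gives the pieces ppb ppb pp ppb ppb pp ppb ppb ppb ppb pp ppb ppb pp ppb ppb, which concatenate to the answer.

ppbppbppppbppbppppbppbppbppbppppbppbppppbppb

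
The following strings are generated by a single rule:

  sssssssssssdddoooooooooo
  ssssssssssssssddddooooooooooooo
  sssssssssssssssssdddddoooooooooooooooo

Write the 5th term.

sssssssssssssssssssssssdddddddoooooooooooooooooooooo

Term n consists of 3n+2 s's, followed by n d's, followed by 3n+1 o's, where the shown terms are n = 3, 4, 5.
For term 5, n = 7, so the run lengths are 23, 7, 22.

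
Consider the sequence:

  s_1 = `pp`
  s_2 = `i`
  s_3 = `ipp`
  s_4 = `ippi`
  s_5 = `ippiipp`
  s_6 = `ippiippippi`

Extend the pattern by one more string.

ippiippippiippiipp

Each term (from the third on) is the previous term followed by the one before it: term 3 = i·pp = ipp.
So term 7 is ippiippippi·ippiipp.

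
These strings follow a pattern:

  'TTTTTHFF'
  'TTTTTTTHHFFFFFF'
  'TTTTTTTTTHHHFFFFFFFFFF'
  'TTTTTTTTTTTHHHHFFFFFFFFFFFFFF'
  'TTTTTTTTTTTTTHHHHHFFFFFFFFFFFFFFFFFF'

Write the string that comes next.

TTTTTTTTTTTTTTTHHHHHHFFFFFFFFFFFFFFFFFFFFFF

The n-th term is 2n+3 T's then n H's then 4n-2 F's (n = 1, 2, …).
For the next term, n = 6, so the run lengths are 15, 6, 22.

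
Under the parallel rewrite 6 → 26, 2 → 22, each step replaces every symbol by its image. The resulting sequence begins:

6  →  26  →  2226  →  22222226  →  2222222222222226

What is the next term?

22222222222222222222222222222226

Replace each of the 16 characters of 2222222222222226 in place — 22 22 22 22 22 22 22 22 22 22 22 22 22 22 22 26 — and concatenate.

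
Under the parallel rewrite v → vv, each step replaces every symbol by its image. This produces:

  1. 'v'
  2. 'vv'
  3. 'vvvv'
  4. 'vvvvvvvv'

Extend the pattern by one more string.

Expanding vvvvvvvv: v→vv, v→vv, v→vv, v→vv, v→vv, v→vv, v→vv, v→vv. Concatenated: vv vv vv vv vv vv vv vv.

vvvvvvvvvvvvvvvv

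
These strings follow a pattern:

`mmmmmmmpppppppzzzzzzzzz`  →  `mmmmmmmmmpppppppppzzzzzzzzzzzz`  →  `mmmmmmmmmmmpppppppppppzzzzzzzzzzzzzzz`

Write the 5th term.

The n-th term is 2n+3 m's then 2n+3 p's then 3n+3 z's, where the shown terms are n = 2, 3, 4.
For term 5, n = 6, so the run lengths are 15, 15, 21.

mmmmmmmmmmmmmmmpppppppppppppppzzzzzzzzzzzzzzzzzzzzz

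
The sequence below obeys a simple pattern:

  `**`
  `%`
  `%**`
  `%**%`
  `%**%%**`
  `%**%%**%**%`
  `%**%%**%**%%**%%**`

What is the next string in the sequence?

%**%%**%**%%**%%**%**%%**%**%

This is a Fibonacci-style word recurrence s(k) = s(k−1)·s(k−2): e.g. %·** = %**.
The next term joins %**%%**%**%%**%%** and %**%%**%**%.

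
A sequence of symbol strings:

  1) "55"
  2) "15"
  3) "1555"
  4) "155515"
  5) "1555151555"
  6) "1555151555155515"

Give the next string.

Each term (from the third on) is the previous term followed by the one before it: term 3 = 15·55 = 1555.
So term 7 is 1555151555155515·1555151555.

15551515551555151555151555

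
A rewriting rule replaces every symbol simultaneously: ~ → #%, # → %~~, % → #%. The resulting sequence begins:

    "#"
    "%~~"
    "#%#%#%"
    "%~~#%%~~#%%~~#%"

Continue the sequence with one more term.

Applying the rule to each of the 15 symbols of %~~#%%~~#%%~~#% gives the pieces #% #% #% %~~ #% #% #% #% %~~ #% #% #% #% %~~ #%, which concatenate to the answer.

#%#%#%%~~#%#%#%#%%~~#%#%#%#%%~~#%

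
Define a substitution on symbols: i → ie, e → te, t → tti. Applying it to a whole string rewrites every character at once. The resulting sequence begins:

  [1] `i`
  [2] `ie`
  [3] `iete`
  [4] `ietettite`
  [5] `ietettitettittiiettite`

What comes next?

Rewriting the 22 symbols of ietettitettittiiettite one by one yields ie te tti te tti tti ie tti te tti tti ie tti tti ie ie te tti tti ie tti te; concatenated:

ietettitettittiiettitettittiiettittiieietettittiiettite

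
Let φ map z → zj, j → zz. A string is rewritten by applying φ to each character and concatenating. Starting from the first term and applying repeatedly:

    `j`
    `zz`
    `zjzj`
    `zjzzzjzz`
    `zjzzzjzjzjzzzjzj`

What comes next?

Rewriting the 16 symbols of zjzzzjzjzjzzzjzj one by one yields zj zz zj zj zj zz zj zz zj zz zj zj zj zz zj zz; concatenated:

zjzzzjzjzjzzzjzzzjzzzjzjzjzzzjzz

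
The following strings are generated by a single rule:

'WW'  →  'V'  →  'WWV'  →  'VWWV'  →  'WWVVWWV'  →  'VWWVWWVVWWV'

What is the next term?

WWVVWWVVWWVWWVVWWV

This is a Fibonacci-style word recurrence s(k) = s(k−2)·s(k−1): e.g. WW·V = WWV.
So term 7 is WWVVWWV·VWWVWWVVWWV.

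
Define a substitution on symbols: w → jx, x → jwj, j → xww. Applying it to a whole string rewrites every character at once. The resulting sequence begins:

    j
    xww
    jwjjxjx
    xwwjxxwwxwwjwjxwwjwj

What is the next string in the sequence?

Rewriting the 20 symbols of xwwjxxwwxwwjwjxwwjwj one by one yields jwj jx jx xww jwj jwj jx jx jwj jx jx xww jx xww jwj jx jx xww jx xww; concatenated:

jwjjxjxxwwjwjjwjjxjxjwjjxjxxwwjxxwwjwjjxjxxwwjxxww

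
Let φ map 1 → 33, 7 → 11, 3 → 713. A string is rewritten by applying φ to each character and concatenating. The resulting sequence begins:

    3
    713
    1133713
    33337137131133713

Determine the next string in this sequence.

7137137137131133713113371333337137131133713

Replace each of the 17 characters of 33337137131133713 in place — 713 713 713 713 11 33 713 11 33 713 33 33 713 713 11 33 713 — and concatenate.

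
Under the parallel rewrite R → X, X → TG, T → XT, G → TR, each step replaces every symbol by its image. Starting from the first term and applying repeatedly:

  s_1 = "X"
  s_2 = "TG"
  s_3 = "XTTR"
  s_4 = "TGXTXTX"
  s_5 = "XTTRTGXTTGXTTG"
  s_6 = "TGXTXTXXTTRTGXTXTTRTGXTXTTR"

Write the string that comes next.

XTTRTGXTTGXTTGTGXTXTXXTTRTGXTTGXTXTXXTTRTGXTTGXTXTX

Applying the rule to each of the 27 symbols of TGXTXTXXTTRTGXTXTTRTGXTXTTR gives the pieces XT TR TG XT TG XT TG TG XT XT X XT TR TG XT TG XT XT X XT TR TG XT TG XT XT X, which concatenate to the answer.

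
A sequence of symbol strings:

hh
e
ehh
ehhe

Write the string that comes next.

ehheehh

Each term (from the third on) is the previous term followed by the one before it: term 3 = e·hh = ehh.
So term 5 is ehhe·ehh.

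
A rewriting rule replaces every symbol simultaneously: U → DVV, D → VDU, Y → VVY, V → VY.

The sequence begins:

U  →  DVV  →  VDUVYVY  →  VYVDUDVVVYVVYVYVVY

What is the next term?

φ(VYVDUDVVVYVVYVYVVY) expands symbol-by-symbol to VY VVY VY VDU DVV VDU VY VY VY VVY VY VY VVY VY VVY VY VY VVY; joining the 18 pieces gives the next term.

VYVVYVYVDUDVVVDUVYVYVYVVYVYVYVVYVYVVYVYVYVVY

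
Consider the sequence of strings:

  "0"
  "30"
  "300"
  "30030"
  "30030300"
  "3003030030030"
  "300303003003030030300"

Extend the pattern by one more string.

3003030030030300303003003030030030

From term 3 onward, concatenate the last term with the second-to-last: 30·0 = 300, 300·30 = 30030, …
The next term joins 300303003003030030300 and 3003030030030.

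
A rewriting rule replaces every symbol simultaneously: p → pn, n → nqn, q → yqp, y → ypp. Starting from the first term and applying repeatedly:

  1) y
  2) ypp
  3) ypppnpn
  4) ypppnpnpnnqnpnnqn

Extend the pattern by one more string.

Rewriting the 17 symbols of ypppnpnpnnqnpnnqn one by one yields ypp pn pn pn nqn pn nqn pn nqn nqn yqp nqn pn nqn nqn yqp nqn; concatenated:

ypppnpnpnnqnpnnqnpnnqnnqnyqpnqnpnnqnnqnyqpnqn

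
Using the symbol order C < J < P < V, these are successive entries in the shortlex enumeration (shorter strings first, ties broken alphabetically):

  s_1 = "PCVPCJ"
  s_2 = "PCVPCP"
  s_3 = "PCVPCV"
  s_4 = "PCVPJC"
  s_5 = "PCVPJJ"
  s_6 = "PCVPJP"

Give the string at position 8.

Continuing the enumeration 2 steps past PCVPJP: PCVPJP → PCVPJV → (answer).

PCVPPC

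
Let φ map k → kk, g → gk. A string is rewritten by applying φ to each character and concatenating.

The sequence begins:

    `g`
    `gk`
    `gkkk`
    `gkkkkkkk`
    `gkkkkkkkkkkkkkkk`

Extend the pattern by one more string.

Applying the rule to each of the 16 symbols of gkkkkkkkkkkkkkkk gives the pieces gk kk kk kk kk kk kk kk kk kk kk kk kk kk kk kk, which concatenate to the answer.

gkkkkkkkkkkkkkkkkkkkkkkkkkkkkkkk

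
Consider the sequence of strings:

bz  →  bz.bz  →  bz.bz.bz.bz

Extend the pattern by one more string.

s(k+1) = s(k)·.·s(k) — each term doubles the last with '.' between the halves.
One more doubling of bz.bz.bz.bz gives the answer.

bz.bz.bz.bz.bz.bz.bz.bz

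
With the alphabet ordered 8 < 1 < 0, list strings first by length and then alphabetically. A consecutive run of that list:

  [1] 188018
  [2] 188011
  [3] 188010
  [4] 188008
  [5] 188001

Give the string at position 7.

181888

Stepping forward 2 times from 188001: 188001 → 188000, then the target.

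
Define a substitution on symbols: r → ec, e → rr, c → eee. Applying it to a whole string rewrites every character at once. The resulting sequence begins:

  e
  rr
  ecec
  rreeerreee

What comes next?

Apply φ to rreeerreee symbol by symbol: r→ec, r→ec, e→rr, e→rr, e→rr, r→ec, r→ec, e→rr, e→rr, e→rr; joined: ec ec rr rr rr ec ec rr rr rr.

ececrrrrrrececrrrrrr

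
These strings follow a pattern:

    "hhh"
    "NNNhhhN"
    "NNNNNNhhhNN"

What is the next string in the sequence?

Each term wraps the previous one in NNN on the left and N on the right.
Applying this once more to NNNNNNhhhNN:

NNNNNNNNNhhhNNN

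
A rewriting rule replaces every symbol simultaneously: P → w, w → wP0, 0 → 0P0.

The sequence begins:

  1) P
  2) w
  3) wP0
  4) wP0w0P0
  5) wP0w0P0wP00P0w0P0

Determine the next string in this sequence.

φ(wP0w0P0wP00P0w0P0) expands symbol-by-symbol to wP0 w 0P0 wP0 0P0 w 0P0 wP0 w 0P0 0P0 w 0P0 wP0 0P0 w 0P0; joining the 17 pieces gives the next term.

wP0w0P0wP00P0w0P0wP0w0P00P0w0P0wP00P0w0P0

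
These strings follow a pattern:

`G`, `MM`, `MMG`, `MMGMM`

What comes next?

MMGMMMMG

This is a Fibonacci-style word recurrence s(k) = s(k−1)·s(k−2): e.g. MM·G = MMG.
The next term joins MMGMM and MMG.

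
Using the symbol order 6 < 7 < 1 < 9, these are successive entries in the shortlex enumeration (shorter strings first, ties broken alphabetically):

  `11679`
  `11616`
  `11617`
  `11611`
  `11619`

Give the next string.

Find the rightmost character of 11619 below 9, bump it to the next letter, and reset everything to its right to 6.

11696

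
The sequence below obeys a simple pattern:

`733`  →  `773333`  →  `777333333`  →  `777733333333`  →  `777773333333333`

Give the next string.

Each string has the form 7^{n} 3^{2n} (n = 1, 2, …).
Setting n = 6 gives 6, 12 characters in each block.

777777333333333333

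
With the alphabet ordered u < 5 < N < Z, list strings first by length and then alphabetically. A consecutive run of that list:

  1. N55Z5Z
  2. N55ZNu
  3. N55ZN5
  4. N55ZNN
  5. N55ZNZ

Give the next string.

N55ZZu

Find the rightmost character of N55ZNZ below Z, bump it to the next letter, and reset everything to its right to u.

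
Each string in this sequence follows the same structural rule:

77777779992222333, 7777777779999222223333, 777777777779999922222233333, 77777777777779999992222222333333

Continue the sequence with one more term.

Term n consists of 2n+1 7's, followed by n 9's, followed by n+1 2's, followed by n 3's, where the shown terms are n = 3, 4, 5, 6.
At n = 7 the blocks have lengths 15, 7, 8, 7.

7777777777777779999999222222223333333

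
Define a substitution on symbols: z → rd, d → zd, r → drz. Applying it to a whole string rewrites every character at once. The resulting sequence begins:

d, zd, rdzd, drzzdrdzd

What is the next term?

zddrzrdrdzddrzzdrdzd

Rewriting each symbol of drzzdrdzd: d→zd, r→drz, z→rd, z→rd, d→zd, r→drz, d→zd, z→rd, d→zd, which concatenates to zd drz rd rd zd drz zd rd zd.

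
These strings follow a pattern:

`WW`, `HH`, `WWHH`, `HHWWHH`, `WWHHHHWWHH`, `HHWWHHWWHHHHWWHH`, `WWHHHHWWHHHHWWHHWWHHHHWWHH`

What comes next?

HHWWHHWWHHHHWWHHWWHHHHWWHHHHWWHHWWHHHHWWHH

From term 3 onward, concatenate the second-to-last term with the last: WW·HH = WWHH, HH·WWHH = HHWWHH, …
Continuing: HHWWHHWWHHHHWWHH · WWHHHHWWHHHHWWHHWWHHHHWWHH gives term 8.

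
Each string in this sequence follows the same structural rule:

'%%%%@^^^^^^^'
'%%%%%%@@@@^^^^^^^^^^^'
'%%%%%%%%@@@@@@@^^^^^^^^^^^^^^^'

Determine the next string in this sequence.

The n-th term is 2n+2 %'s then 3n-2 @'s then 4n+3 ^'s (n = 1, 2, …).
For the next term, n = 4, so the run lengths are 10, 10, 19.

%%%%%%%%%%@@@@@@@@@@^^^^^^^^^^^^^^^^^^^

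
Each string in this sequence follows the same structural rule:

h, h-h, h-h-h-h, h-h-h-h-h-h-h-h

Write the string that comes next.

Each string is two copies of the previous one joined by '-'.
So the next term is two copies of h-h-h-h-h-h-h-h with '-' between the halves.

h-h-h-h-h-h-h-h-h-h-h-h-h-h-h-h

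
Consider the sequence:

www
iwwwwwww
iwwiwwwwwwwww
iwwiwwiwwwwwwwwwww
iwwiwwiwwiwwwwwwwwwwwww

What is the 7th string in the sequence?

iwwiwwiwwiwwiwwiwwwwwwwwwwwwwwwww

Every step adds iww to the front and ww to the end of the previous string.
From iwwiwwiwwiwwwwwwwwwwwww, 2 further steps: iwwiwwiwwiwwwwwwwwwwwww → iwwiwwiwwiwwiwwwwwwwwwwwwwww → (answer).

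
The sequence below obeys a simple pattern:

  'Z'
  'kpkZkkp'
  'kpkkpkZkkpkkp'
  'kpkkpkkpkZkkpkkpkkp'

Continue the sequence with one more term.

kpkkpkkpkkpkZkkpkkpkkpkkp

Each term wraps the previous one in kpk on the left and kkp on the right.
One more step from kpkkpkkpkZkkpkkpkkp gives the answer.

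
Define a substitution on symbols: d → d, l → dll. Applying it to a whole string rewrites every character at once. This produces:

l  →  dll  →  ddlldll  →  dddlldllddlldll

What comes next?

Replace each of the 15 characters of dddlldllddlldll in place — d d d dll dll d dll dll d d dll dll d dll dll — and concatenate.

ddddlldllddlldlldddlldllddlldll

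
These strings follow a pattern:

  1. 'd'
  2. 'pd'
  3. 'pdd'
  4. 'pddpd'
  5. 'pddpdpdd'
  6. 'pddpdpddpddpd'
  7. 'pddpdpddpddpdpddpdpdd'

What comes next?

From term 3 onward, concatenate the last term with the second-to-last: pd·d = pdd, pdd·pd = pddpd, …
So term 8 is pddpdpddpddpdpddpdpdd·pddpdpddpddpd.

pddpdpddpddpdpddpdpddpddpdpddpddpd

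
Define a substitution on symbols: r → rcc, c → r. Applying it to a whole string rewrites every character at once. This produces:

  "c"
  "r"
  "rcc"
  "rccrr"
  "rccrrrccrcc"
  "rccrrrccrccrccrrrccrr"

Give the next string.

Applying the rule to each of the 21 symbols of rccrrrccrccrccrrrccrr gives the pieces rcc r r rcc rcc rcc r r rcc r r rcc r r rcc rcc rcc r r rcc rcc, which concatenate to the answer.

rccrrrccrccrccrrrccrrrccrrrccrccrccrrrccrcc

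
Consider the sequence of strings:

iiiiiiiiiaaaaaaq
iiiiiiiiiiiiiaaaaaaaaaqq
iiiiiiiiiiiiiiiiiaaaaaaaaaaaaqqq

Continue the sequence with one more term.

Term n consists of 4n+1 i's, followed by 3n a's, followed by n-1 q's, where the shown terms are n = 2, 3, 4.
Setting n = 5 gives 21, 15, 4 characters in each block.

iiiiiiiiiiiiiiiiiiiiiaaaaaaaaaaaaaaaqqqq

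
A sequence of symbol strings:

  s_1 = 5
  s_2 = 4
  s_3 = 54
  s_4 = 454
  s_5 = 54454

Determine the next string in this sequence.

45454454

From term 3 onward, concatenate the second-to-last term with the last: 5·4 = 54, 4·54 = 454, …
Continuing: 454 · 54454 gives term 6.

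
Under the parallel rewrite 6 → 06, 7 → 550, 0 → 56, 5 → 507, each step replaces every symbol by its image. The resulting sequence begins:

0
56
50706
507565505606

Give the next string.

Rewriting each symbol of 507565505606: 5→507, 0→56, 7→550, 5→507, 6→06, 5→507, 5→507, 0→56, 5→507, 6→06, 0→56, 6→06, which concatenates to 507 56 550 507 06 507 507 56 507 06 56 06.

507565505070650750756507065606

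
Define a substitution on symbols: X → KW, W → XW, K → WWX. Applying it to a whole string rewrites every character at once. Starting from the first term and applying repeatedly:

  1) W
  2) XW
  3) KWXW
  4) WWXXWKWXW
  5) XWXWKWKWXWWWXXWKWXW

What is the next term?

Applying the rule to each of the 19 symbols of XWXWKWKWXWWWXXWKWXW gives the pieces KW XW KW XW WWX XW WWX XW KW XW XW XW KW KW XW WWX XW KW XW, which concatenate to the answer.

KWXWKWXWWWXXWWWXXWKWXWXWXWKWKWXWWWXXWKWXW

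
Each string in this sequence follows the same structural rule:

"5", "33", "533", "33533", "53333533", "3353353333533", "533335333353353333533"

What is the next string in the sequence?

3353353333533533335333353353333533

Each term (from the third on) is the two preceding terms concatenated in order: term 3 = 5·33 = 533.
The next term joins 3353353333533 and 533335333353353333533.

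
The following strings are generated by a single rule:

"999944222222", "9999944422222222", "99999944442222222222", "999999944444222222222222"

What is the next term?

Reading off run lengths: 9 runs 4, 5, 6, 7; 4 runs 2, 3, 4, 5; 2 runs 6, 8, 10, 12 — each is linear in n, where the shown terms are n = 3, 4, 5, 6.
Setting n = 7 gives 8, 6, 14 characters in each block.

9999999944444422222222222222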